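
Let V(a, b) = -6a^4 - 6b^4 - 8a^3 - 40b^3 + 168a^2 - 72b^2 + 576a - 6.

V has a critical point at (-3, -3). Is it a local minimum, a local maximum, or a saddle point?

local maximum

The mixed partial ∂²V/∂a∂b is 0, so the Hessian at any point is diag(V_aa, V_bb) = diag(24(-3a^2 - 2a + 14), -24(3b^2 + 10b + 6)).
At (-3, -3): H = diag(-168, -72).
Both eigenvalues are negative, so H is negative definite: a local maximum.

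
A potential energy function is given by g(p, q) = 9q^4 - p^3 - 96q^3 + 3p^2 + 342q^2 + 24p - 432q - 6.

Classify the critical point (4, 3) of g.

local maximum

The mixed partial ∂²g/∂p∂q is 0, so the Hessian at any point is diag(g_pp, g_qq) = diag(6(-p + 1), 36(3q^2 - 16q + 19)).
At (4, 3): H = diag(-18, -72).
Both eigenvalues are negative, so H is negative definite: a local maximum.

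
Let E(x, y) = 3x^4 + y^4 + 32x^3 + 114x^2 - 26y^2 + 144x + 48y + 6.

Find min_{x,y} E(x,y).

E(x,y) separates as P(x) + Q(y) + 6, so its minimum is min P + min Q + 6.
P'(x) = 12(x + 1)(x + 3)(x + 4) vanishes at x ∈ {-4, -3, -1}; Q'(y) = 4(y - 3)(y - 1)(y + 4) vanishes at y ∈ {-4, 1, 3}.
Local minima of P (where P''>0): P(-4)=-32, P(-1)=-59. Local minima of Q: Q(-4)=-352, Q(3)=-9.
So the global minimum of E is P(-1) + Q(-4) + 6 = -59 − 352 + 6 = -405, attained at (-1, -4).

-405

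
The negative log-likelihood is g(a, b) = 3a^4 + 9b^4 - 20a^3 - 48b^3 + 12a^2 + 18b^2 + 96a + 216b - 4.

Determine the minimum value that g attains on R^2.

g(a,b) separates as P(a) + Q(b) − 4, so its minimum is min P + min Q − 4.
P'(a) = 12(a - 4)(a - 2)(a + 1) vanishes at a ∈ {-1, 2, 4}; Q'(b) = 36(b - 3)(b - 2)(b + 1) vanishes at b ∈ {-1, 2, 3}.
Local minima of P (where P''>0): P(-1)=-61, P(4)=64. Local minima of Q: Q(-1)=-141, Q(3)=243.
So the global minimum of g is P(-1) + Q(-1) − 4 = -61 − 141 − 4 = -206, attained at (-1, -1).

-206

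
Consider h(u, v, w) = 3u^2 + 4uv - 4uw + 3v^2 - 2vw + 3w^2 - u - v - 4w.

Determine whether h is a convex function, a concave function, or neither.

h is quadratic, so its Hessian is the constant matrix H = [[6, 4, -4], [4, 6, -2], [-4, -2, 6]].
Leading principal minors: 6, 20, 64.
All positive ⇒ H ≻ 0 ⇒ convex.

convex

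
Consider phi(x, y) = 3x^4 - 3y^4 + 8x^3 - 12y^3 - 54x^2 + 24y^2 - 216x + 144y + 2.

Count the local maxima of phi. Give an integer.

2

phi separates as a function of x plus a function of y, so ∇phi=0 decouples.
∂phi/∂x = 12(x - 3)(x + 2)(x + 3) = 0 at x ∈ {-3, -2, 3}; ∂phi/∂y = -12(y - 2)(y + 2)(y + 3) = 0 at y ∈ {-3, -2, 2}.
The Hessian is diagonal: diag(phi_xx, phi_yy). Second derivatives: phi_xx(-3)=72, phi_xx(-2)=-60, phi_xx(3)=360; phi_yy(-3)=-60, phi_yy(-2)=48, phi_yy(2)=-240.
Local maxima occur where both diagonal entries negative: (-2, -3), (-2, 2). Count: 2.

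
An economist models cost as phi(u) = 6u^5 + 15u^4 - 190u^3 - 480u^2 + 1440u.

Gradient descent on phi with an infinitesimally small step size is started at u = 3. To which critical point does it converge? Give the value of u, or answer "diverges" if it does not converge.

phi'(u) = 30(u - 4)(u - 1)(u + 3)(u + 4), so phi'(3) = -2520.
Gradient descent moves in the -phi' direction, i.e. u is increasing.
The nearest critical point in that direction is u = 4, where phi'' = 5040 > 0 (a local minimum). The iterate converges there.

4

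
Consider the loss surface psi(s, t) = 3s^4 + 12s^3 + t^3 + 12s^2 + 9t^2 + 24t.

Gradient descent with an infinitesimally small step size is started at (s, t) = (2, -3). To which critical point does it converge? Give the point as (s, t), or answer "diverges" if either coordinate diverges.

psi is separable, so gradient descent decouples: s follows -∂psi/∂s, t follows -∂psi/∂t.
∂psi/∂s = 12s(s + 1)(s + 2); at s=2 this is 288, so s decreases.
∂psi/∂t = 3(t + 2)(t + 4); at t=-3 this is -3, so t increases.
s converges to its nearest critical value 0 (a local min of the s-part); t converges to -2. The iterate converges to (0, -2).

(0, -2)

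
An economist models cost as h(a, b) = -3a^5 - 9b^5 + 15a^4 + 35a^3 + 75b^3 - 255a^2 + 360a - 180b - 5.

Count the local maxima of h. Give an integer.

h separates as a function of a plus a function of b, so ∇h=0 decouples.
∂h/∂a = -15(a - 4)(a - 2)(a - 1)(a + 3) = 0 at a ∈ {-3, 1, 2, 4}; ∂h/∂b = -45(b - 2)(b - 1)(b + 1)(b + 2) = 0 at b ∈ {-2, -1, 1, 2}.
The Hessian is diagonal: diag(h_aa, h_bb). Second derivatives: h_aa(-3)=2100, h_aa(1)=-180, h_aa(2)=150, h_aa(4)=-630; h_bb(-2)=540, h_bb(-1)=-270, h_bb(1)=270, h_bb(2)=-540.
Local maxima occur where both diagonal entries negative: (1, -1), (1, 2), (4, -1), (4, 2). Count: 4.

4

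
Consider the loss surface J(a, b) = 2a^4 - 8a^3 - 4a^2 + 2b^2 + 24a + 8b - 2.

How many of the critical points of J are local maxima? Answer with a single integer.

J separates as a function of a plus a function of b, so ∇J=0 decouples.
∂J/∂a = 8(a - 3)(a - 1)(a + 1) = 0 at a ∈ {-1, 1, 3}; ∂J/∂b = 4(b + 2) = 0 at b ∈ {-2}.
The Hessian is diagonal: diag(J_aa, J_bb). Second derivatives: J_aa(-1)=64, J_aa(1)=-32, J_aa(3)=64; J_bb(-2)=4.
Local maxima occur where both diagonal entries negative: none. Count: 0.

0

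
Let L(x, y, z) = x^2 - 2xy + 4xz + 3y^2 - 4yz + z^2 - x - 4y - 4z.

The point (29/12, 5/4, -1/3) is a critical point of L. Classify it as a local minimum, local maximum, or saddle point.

saddle point

The Hessian is constant: H = [[2, -2, 4], [-2, 6, -4], [4, -4, 2]].
Leading principal minors: Δ₁ = 2, Δ₂ = 8, Δ₃ = -48.
The minors fit neither the all-positive nor the alternating-sign pattern, so H is indefinite: a saddle point.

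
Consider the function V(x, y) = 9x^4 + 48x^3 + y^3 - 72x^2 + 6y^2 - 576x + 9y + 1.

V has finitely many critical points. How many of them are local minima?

2

V separates as a function of x plus a function of y, so ∇V=0 decouples.
∂V/∂x = 36(x - 2)(x + 2)(x + 4) = 0 at x ∈ {-4, -2, 2}; ∂V/∂y = 3(y + 1)(y + 3) = 0 at y ∈ {-3, -1}.
The Hessian is diagonal: diag(V_xx, V_yy). Second derivatives: V_xx(-4)=432, V_xx(-2)=-288, V_xx(2)=864; V_yy(-3)=-6, V_yy(-1)=6.
Local minima occur where both diagonal entries positive: (-4, -1), (2, -1). Count: 2.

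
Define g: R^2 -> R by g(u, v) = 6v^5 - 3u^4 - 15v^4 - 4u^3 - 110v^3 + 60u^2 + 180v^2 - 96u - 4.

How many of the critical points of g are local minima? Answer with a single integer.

2

g separates as a function of u plus a function of v, so ∇g=0 decouples.
∂g/∂u = -12(u - 2)(u - 1)(u + 4) = 0 at u ∈ {-4, 1, 2}; ∂g/∂v = 30v(v - 4)(v - 1)(v + 3) = 0 at v ∈ {-3, 0, 1, 4}.
The Hessian is diagonal: diag(g_uu, g_vv). Second derivatives: g_uu(-4)=-360, g_uu(1)=60, g_uu(2)=-72; g_vv(-3)=-2520, g_vv(0)=360, g_vv(1)=-360, g_vv(4)=2520.
Local minima occur where both diagonal entries positive: (1, 0), (1, 4). Count: 2.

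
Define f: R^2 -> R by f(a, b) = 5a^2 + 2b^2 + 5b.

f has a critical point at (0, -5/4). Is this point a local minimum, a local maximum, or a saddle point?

The Hessian of f is constant: H = [[10, 0], [0, 4]].
det(H) = 10·4 − 0² = 40.
det(H) > 0 and tr(H) = 14 > 0, so H is positive definite and the point is a local minimum.

local minimum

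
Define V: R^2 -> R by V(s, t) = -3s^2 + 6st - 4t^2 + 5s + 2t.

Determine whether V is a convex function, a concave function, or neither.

concave

V is quadratic, so its Hessian is the constant matrix H = [[-6, 6], [6, -8]].
det(H) = 12, tr(H) = -14.
det(H) > 0 and tr(H) < 0, so H is negative definite everywhere: concave.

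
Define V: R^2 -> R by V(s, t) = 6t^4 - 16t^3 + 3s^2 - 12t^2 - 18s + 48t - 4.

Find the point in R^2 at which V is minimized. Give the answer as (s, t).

V(s,t) separates as P(s) + Q(t) − 4, so its minimum is min P + min Q − 4.
P'(s) = 6s - 18 vanishes at s ∈ {3}; Q'(t) = 24(t - 2)(t - 1)(t + 1) vanishes at t ∈ {-1, 1, 2}.
Local minima of P (where P''>0): P(3)=-27. Local minima of Q: Q(-1)=-38, Q(2)=16.
So the global minimum of V is P(3) + Q(-1) − 4 = -27 − 38 − 4 = -69, attained at (3, -1).

(3, -1)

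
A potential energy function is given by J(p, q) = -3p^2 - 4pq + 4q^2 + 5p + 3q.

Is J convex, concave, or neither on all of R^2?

neither

J is quadratic, so its Hessian is the constant matrix H = [[-6, -4], [-4, 8]].
det(H) = -64, tr(H) = 2.
det(H) < 0, so H is indefinite: neither convex nor concave.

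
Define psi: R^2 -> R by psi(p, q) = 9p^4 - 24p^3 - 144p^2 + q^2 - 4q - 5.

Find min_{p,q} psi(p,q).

-1545

psi(p,q) separates as A(p) + B(q) − 5, so its minimum is min A + min B − 5.
A'(p) = 36p(p - 4)(p + 2) vanishes at p ∈ {-2, 0, 4}; B'(q) = 2q - 4 vanishes at q ∈ {2}.
Local minima of A (where A''>0): A(-2)=-240, A(4)=-1536. Local minima of B: B(2)=-4.
So the global minimum of psi is A(4) + B(2) − 5 = -1536 − 4 − 5 = -1545, attained at (4, 2).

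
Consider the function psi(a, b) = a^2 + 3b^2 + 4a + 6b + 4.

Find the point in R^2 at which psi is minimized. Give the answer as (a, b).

psi(a,b) separates as P(a) + Q(b) + 4, so its minimum is min P + min Q + 4.
P'(a) = 2a + 4 vanishes at a ∈ {-2}; Q'(b) = 6b + 6 vanishes at b ∈ {-1}.
Local minima of P (where P''>0): P(-2)=-4. Local minima of Q: Q(-1)=-3.
So the global minimum of psi is P(-2) + Q(-1) + 4 = -4 − 3 + 4 = -3, attained at (-2, -1).

(-2, -1)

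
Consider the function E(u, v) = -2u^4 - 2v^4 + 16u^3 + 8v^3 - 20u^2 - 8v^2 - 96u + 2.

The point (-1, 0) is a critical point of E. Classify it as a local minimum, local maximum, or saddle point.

local maximum

The mixed partial ∂²E/∂u∂v is 0, so the Hessian at any point is diag(E_uu, E_vv) = diag(8(-3u^2 + 12u - 5), 8(-3v^2 + 6v - 2)).
At (-1, 0): H = diag(-160, -16).
Both eigenvalues are negative, so H is negative definite: a local maximum.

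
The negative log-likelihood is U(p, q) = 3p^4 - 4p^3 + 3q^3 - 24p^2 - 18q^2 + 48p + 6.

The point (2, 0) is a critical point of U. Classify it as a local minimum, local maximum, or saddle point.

The mixed partial ∂²U/∂p∂q is 0, so the Hessian at any point is diag(U_pp, U_qq) = diag(12(3p^2 - 2p - 4), 18(q - 2)).
At (2, 0): H = diag(48, -36).
The eigenvalues have opposite signs, so H is indefinite: a saddle point.

saddle point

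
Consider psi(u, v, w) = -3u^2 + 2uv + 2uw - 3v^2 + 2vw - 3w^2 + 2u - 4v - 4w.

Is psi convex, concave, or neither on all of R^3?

concave

psi is quadratic, so its Hessian is the constant matrix H = [[-6, 2, 2], [2, -6, 2], [2, 2, -6]].
Leading principal minors: -6, 32, -128.
Signs alternate −, +, − ⇒ H ≺ 0 ⇒ concave.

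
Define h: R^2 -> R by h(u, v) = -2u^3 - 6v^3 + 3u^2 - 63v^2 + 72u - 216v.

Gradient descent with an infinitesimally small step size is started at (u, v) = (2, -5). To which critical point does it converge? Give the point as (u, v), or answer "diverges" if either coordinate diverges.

(-3, -4)

h is separable, so gradient descent decouples: u follows -∂h/∂u, v follows -∂h/∂v.
∂h/∂u = -6(u - 4)(u + 3); at u=2 this is 60, so u decreases.
∂h/∂v = -18(v + 3)(v + 4); at v=-5 this is -36, so v increases.
u converges to its nearest critical value -3 (a local min of the u-part); v converges to -4. The iterate converges to (-3, -4).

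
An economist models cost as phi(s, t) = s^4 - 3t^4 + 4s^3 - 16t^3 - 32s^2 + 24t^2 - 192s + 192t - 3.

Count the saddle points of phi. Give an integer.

5

phi separates as a function of s plus a function of t, so ∇phi=0 decouples.
∂phi/∂s = 4(s - 4)(s + 3)(s + 4) = 0 at s ∈ {-4, -3, 4}; ∂phi/∂t = -12(t - 2)(t + 2)(t + 4) = 0 at t ∈ {-4, -2, 2}.
The Hessian is diagonal: diag(phi_ss, phi_tt). Second derivatives: phi_ss(-4)=32, phi_ss(-3)=-28, phi_ss(4)=224; phi_tt(-4)=-144, phi_tt(-2)=96, phi_tt(2)=-288.
Saddle points occur where the two diagonal entries have opposite signs: (-4, -4), (-4, 2), (-3, -2), (4, -4), (4, 2). Count: 5.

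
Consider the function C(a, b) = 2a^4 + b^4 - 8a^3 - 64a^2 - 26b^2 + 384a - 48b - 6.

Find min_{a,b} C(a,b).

-1894

C(a,b) separates as P(a) + Q(b) − 6, so its minimum is min P + min Q − 6.
P'(a) = 8(a - 4)(a - 3)(a + 4) vanishes at a ∈ {-4, 3, 4}; Q'(b) = 4(b - 4)(b + 1)(b + 3) vanishes at b ∈ {-3, -1, 4}.
Local minima of P (where P''>0): P(-4)=-1536, P(4)=512. Local minima of Q: Q(-3)=-9, Q(4)=-352.
So the global minimum of C is P(-4) + Q(4) − 6 = -1536 − 352 − 6 = -1894, attained at (-4, 4).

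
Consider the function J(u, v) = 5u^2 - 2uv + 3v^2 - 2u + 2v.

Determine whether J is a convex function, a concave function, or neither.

convex

J is quadratic, so its Hessian is the constant matrix H = [[10, -2], [-2, 6]].
det(H) = 56, tr(H) = 16.
det(H) > 0 and tr(H) > 0, so H is positive definite everywhere: convex.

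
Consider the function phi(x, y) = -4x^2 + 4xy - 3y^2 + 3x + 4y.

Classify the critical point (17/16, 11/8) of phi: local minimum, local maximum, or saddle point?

The Hessian of phi is constant: H = [[-8, 4], [4, -6]].
det(H) = (-8)·(-6) − 4² = 32.
det(H) > 0 and tr(H) = -14 < 0, so H is negative definite and the point is a local maximum.

local maximum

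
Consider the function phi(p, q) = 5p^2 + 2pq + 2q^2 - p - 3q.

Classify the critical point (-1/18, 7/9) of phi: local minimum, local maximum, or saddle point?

The Hessian of phi is constant: H = [[10, 2], [2, 4]].
det(H) = 10·4 − 2² = 36.
det(H) > 0 and tr(H) = 14 > 0, so H is positive definite and the point is a local minimum.

local minimum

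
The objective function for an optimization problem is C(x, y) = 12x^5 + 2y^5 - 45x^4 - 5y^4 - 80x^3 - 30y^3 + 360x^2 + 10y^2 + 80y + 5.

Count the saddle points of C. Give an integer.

8

C separates as a function of x plus a function of y, so ∇C=0 decouples.
∂C/∂x = 60x(x - 3)(x - 2)(x + 2) = 0 at x ∈ {-2, 0, 2, 3}; ∂C/∂y = 10(y - 4)(y - 1)(y + 1)(y + 2) = 0 at y ∈ {-2, -1, 1, 4}.
The Hessian is diagonal: diag(C_xx, C_yy). Second derivatives: C_xx(-2)=-2400, C_xx(0)=720, C_xx(2)=-480, C_xx(3)=900; C_yy(-2)=-180, C_yy(-1)=100, C_yy(1)=-180, C_yy(4)=900.
Saddle points occur where the two diagonal entries have opposite signs: (-2, -1), (-2, 4), (0, -2), (0, 1), (2, -1), (2, 4), (3, -2), (3, 1). Count: 8.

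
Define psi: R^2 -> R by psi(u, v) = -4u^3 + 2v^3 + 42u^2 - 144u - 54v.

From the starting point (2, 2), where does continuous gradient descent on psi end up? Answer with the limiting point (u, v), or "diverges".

psi is separable, so gradient descent decouples: u follows -∂psi/∂u, v follows -∂psi/∂v.
∂psi/∂u = -12(u - 4)(u - 3); at u=2 this is -24, so u increases.
∂psi/∂v = 6(v - 3)(v + 3); at v=2 this is -30, so v increases.
u converges to its nearest critical value 3 (a local min of the u-part); v converges to 3. The iterate converges to (3, 3).

(3, 3)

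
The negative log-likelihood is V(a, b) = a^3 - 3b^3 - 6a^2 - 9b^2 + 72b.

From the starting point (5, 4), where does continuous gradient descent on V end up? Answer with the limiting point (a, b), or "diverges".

diverges

V is separable, so gradient descent decouples: a follows -∂V/∂a, b follows -∂V/∂b.
∂V/∂a = 3a(a - 4); at a=5 this is 15, so a decreases.
∂V/∂b = -9(b - 2)(b + 4); at b=4 this is -144, so b increases.
The b-coordinate has no critical point in that direction and runs off to infinity.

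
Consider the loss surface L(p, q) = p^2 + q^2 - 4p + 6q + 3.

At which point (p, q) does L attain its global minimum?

(2, -3)

L(p,q) separates as A(p) + B(q) + 3, so its minimum is min A + min B + 3.
A'(p) = 2p - 4 vanishes at p ∈ {2}; B'(q) = 2q + 6 vanishes at q ∈ {-3}.
Local minima of A (where A''>0): A(2)=-4. Local minima of B: B(-3)=-9.
So the global minimum of L is A(2) + B(-3) + 3 = -4 − 9 + 3 = -10, attained at (2, -3).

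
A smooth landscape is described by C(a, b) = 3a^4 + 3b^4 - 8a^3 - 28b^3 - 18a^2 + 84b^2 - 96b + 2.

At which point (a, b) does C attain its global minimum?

(3, 4)

C(a,b) separates as P(a) + Q(b) + 2, so its minimum is min P + min Q + 2.
P'(a) = 12a(a - 3)(a + 1) vanishes at a ∈ {-1, 0, 3}; Q'(b) = 12(b - 4)(b - 2)(b - 1) vanishes at b ∈ {1, 2, 4}.
Local minima of P (where P''>0): P(-1)=-7, P(3)=-135. Local minima of Q: Q(1)=-37, Q(4)=-64.
So the global minimum of C is P(3) + Q(4) + 2 = -135 − 64 + 2 = -197, attained at (3, 4).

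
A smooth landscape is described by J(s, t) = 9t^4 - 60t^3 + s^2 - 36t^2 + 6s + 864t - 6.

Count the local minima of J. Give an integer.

J separates as a function of s plus a function of t, so ∇J=0 decouples.
∂J/∂s = 2(s + 3) = 0 at s ∈ {-3}; ∂J/∂t = 36(t - 4)(t - 3)(t + 2) = 0 at t ∈ {-2, 3, 4}.
The Hessian is diagonal: diag(J_ss, J_tt). Second derivatives: J_ss(-3)=2; J_tt(-2)=1080, J_tt(3)=-180, J_tt(4)=216.
Local minima occur where both diagonal entries positive: (-3, -2), (-3, 4). Count: 2.

2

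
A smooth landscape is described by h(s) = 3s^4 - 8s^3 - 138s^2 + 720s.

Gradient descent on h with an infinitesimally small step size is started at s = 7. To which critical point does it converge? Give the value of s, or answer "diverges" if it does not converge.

4

h'(s) = 12(s - 4)(s - 3)(s + 5), so h'(7) = 1728.
Gradient descent moves in the -h' direction, i.e. s is decreasing.
The nearest critical point in that direction is s = 4, where h'' = 108 > 0 (a local minimum). The iterate converges there.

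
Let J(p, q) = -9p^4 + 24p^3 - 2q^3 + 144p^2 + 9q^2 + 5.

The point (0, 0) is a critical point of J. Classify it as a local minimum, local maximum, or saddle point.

local minimum

The mixed partial ∂²J/∂p∂q is 0, so the Hessian at any point is diag(J_pp, J_qq) = diag(36(-3p^2 + 4p + 8), 6(-2q + 3)).
At (0, 0): H = diag(288, 18).
Both eigenvalues are positive, so H is positive definite: a local minimum.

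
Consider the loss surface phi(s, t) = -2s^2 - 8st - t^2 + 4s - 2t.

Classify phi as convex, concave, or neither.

neither

phi is quadratic, so its Hessian is the constant matrix H = [[-4, -8], [-8, -2]].
det(H) = -56, tr(H) = -6.
det(H) < 0, so H is indefinite: neither convex nor concave.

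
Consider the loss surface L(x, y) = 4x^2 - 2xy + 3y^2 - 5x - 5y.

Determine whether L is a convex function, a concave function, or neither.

L is quadratic, so its Hessian is the constant matrix H = [[8, -2], [-2, 6]].
det(H) = 44, tr(H) = 14.
det(H) > 0 and tr(H) > 0, so H is positive definite everywhere: convex.

convex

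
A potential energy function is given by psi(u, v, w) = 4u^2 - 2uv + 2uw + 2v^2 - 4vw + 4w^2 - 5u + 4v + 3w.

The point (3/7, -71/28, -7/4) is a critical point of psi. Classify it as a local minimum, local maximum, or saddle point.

The Hessian is constant: H = [[8, -2, 2], [-2, 4, -4], [2, -4, 8]].
Leading principal minors: Δ₁ = 8, Δ₂ = 28, Δ₃ = 112.
All leading minors are positive, so H is positive definite: a local minimum.

local minimum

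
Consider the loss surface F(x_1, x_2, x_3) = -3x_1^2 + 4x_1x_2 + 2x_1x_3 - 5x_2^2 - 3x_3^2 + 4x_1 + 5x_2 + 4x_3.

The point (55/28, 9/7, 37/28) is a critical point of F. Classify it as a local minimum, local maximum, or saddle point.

local maximum

The Hessian is constant: H = [[-6, 4, 2], [4, -10, 0], [2, 0, -6]].
Leading principal minors: Δ₁ = -6, Δ₂ = 44, Δ₃ = -224.
The minors alternate sign starting negative (−, +, −), so H is negative definite: a local maximum.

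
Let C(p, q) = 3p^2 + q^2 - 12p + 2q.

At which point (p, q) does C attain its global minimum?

C(p,q) separates as A(p) + B(q), so its minimum is min A + min B.
A'(p) = 6p - 12 vanishes at p ∈ {2}; B'(q) = 2q + 2 vanishes at q ∈ {-1}.
Local minima of A (where A''>0): A(2)=-12. Local minima of B: B(-1)=-1.
So the global minimum of C is A(2) + B(-1) = -12 − 1 = -13, attained at (2, -1).

(2, -1)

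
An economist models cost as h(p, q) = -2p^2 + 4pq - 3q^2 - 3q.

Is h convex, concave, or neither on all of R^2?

concave

h is quadratic, so its Hessian is the constant matrix H = [[-4, 4], [4, -6]].
det(H) = 8, tr(H) = -10.
det(H) > 0 and tr(H) < 0, so H is negative definite everywhere: concave.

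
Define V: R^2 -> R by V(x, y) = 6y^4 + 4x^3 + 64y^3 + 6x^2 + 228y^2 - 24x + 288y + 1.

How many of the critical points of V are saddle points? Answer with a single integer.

3

V separates as a function of x plus a function of y, so ∇V=0 decouples.
∂V/∂x = 12(x - 1)(x + 2) = 0 at x ∈ {-2, 1}; ∂V/∂y = 24(y + 1)(y + 3)(y + 4) = 0 at y ∈ {-4, -3, -1}.
The Hessian is diagonal: diag(V_xx, V_yy). Second derivatives: V_xx(-2)=-36, V_xx(1)=36; V_yy(-4)=72, V_yy(-3)=-48, V_yy(-1)=144.
Saddle points occur where the two diagonal entries have opposite signs: (-2, -4), (-2, -1), (1, -3). Count: 3.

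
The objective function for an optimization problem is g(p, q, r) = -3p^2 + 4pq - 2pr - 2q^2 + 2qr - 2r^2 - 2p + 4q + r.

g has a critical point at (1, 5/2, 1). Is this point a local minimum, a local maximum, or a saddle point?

local maximum

The Hessian is constant: H = [[-6, 4, -2], [4, -4, 2], [-2, 2, -4]].
Leading principal minors: Δ₁ = -6, Δ₂ = 8, Δ₃ = -24.
The minors alternate sign starting negative (−, +, −), so H is negative definite: a local maximum.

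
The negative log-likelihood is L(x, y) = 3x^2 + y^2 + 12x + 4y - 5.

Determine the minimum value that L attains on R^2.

L(x,y) separates as P(x) + Q(y) − 5, so its minimum is min P + min Q − 5.
P'(x) = 6x + 12 vanishes at x ∈ {-2}; Q'(y) = 2y + 4 vanishes at y ∈ {-2}.
Local minima of P (where P''>0): P(-2)=-12. Local minima of Q: Q(-2)=-4.
So the global minimum of L is P(-2) + Q(-2) − 5 = -12 − 4 − 5 = -21, attained at (-2, -2).

-21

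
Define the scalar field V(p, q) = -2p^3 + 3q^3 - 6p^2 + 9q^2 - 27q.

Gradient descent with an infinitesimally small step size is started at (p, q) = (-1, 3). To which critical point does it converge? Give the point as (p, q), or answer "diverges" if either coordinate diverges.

(-2, 1)

V is separable, so gradient descent decouples: p follows -∂V/∂p, q follows -∂V/∂q.
∂V/∂p = -6p(p + 2); at p=-1 this is 6, so p decreases.
∂V/∂q = 9(q - 1)(q + 3); at q=3 this is 108, so q decreases.
p converges to its nearest critical value -2 (a local min of the p-part); q converges to 1. The iterate converges to (-2, 1).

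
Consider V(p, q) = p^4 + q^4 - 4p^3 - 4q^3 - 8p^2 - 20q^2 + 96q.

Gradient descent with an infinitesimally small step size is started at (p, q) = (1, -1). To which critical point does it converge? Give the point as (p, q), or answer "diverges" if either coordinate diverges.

V is separable, so gradient descent decouples: p follows -∂V/∂p, q follows -∂V/∂q.
∂V/∂p = 4p(p - 4)(p + 1); at p=1 this is -24, so p increases.
∂V/∂q = 4(q - 4)(q - 2)(q + 3); at q=-1 this is 120, so q decreases.
p converges to its nearest critical value 4 (a local min of the p-part); q converges to -3. The iterate converges to (4, -3).

(4, -3)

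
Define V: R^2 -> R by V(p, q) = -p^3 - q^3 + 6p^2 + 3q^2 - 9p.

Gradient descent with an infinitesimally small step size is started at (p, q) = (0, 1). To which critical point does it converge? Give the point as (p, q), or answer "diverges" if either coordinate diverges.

(1, 0)

V is separable, so gradient descent decouples: p follows -∂V/∂p, q follows -∂V/∂q.
∂V/∂p = -3(p - 3)(p - 1); at p=0 this is -9, so p increases.
∂V/∂q = -3q(q - 2); at q=1 this is 3, so q decreases.
p converges to its nearest critical value 1 (a local min of the p-part); q converges to 0. The iterate converges to (1, 0).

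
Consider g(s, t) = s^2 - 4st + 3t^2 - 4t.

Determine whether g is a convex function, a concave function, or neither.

g is quadratic, so its Hessian is the constant matrix H = [[2, -4], [-4, 6]].
det(H) = -4, tr(H) = 8.
det(H) < 0, so H is indefinite: neither convex nor concave.

neither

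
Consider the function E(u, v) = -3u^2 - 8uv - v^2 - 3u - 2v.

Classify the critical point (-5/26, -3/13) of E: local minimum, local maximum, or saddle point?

The Hessian of E is constant: H = [[-6, -8], [-8, -2]].
det(H) = (-6)·(-2) − (-8)² = -52.
Since det(H) < 0, H is indefinite and the critical point is a saddle point.

saddle point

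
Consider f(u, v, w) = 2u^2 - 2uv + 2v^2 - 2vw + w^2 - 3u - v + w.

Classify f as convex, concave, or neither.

convex

f is quadratic, so its Hessian is the constant matrix H = [[4, -2, 0], [-2, 4, -2], [0, -2, 2]].
Leading principal minors: 4, 12, 8.
All positive ⇒ H ≻ 0 ⇒ convex.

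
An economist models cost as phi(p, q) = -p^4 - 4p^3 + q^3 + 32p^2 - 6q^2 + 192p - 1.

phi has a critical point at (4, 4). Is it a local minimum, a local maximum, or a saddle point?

The mixed partial ∂²phi/∂p∂q is 0, so the Hessian at any point is diag(phi_pp, phi_qq) = diag(4(-3p^2 - 6p + 16), 6(q - 2)).
At (4, 4): H = diag(-224, 12).
The eigenvalues have opposite signs, so H is indefinite: a saddle point.

saddle point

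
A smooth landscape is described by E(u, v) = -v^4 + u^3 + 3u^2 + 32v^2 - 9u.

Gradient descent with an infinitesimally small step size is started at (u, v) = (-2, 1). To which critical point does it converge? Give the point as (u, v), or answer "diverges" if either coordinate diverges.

(1, 0)

E is separable, so gradient descent decouples: u follows -∂E/∂u, v follows -∂E/∂v.
∂E/∂u = 3(u - 1)(u + 3); at u=-2 this is -9, so u increases.
∂E/∂v = -4v(v - 4)(v + 4); at v=1 this is 60, so v decreases.
u converges to its nearest critical value 1 (a local min of the u-part); v converges to 0. The iterate converges to (1, 0).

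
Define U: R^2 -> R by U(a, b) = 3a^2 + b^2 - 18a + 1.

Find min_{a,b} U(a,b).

U(a,b) separates as P(a) + Q(b) + 1, so its minimum is min P + min Q + 1.
P'(a) = 6a - 18 vanishes at a ∈ {3}; Q'(b) = 2b vanishes at b ∈ {0}.
Local minima of P (where P''>0): P(3)=-27. Local minima of Q: Q(0)=0.
So the global minimum of U is P(3) + Q(0) + 1 = -27 + 0 + 1 = -26, attained at (3, 0).

-26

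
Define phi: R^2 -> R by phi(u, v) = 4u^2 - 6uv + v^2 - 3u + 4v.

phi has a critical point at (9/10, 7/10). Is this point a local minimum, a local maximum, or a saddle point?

saddle point

The Hessian of phi is constant: H = [[8, -6], [-6, 2]].
det(H) = 8·2 − (-6)² = -20.
Since det(H) < 0, H is indefinite and the critical point is a saddle point.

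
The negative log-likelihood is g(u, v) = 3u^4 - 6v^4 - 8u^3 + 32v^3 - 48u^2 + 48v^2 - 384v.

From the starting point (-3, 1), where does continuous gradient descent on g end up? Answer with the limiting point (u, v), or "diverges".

(-2, 2)

g is separable, so gradient descent decouples: u follows -∂g/∂u, v follows -∂g/∂v.
∂g/∂u = 12u(u - 4)(u + 2); at u=-3 this is -252, so u increases.
∂g/∂v = -24(v - 4)(v - 2)(v + 2); at v=1 this is -216, so v increases.
u converges to its nearest critical value -2 (a local min of the u-part); v converges to 2. The iterate converges to (-2, 2).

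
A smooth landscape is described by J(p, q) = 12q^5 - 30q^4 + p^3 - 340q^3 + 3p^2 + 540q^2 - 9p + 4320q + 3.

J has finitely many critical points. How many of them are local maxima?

2

J separates as a function of p plus a function of q, so ∇J=0 decouples.
∂J/∂p = 3(p - 1)(p + 3) = 0 at p ∈ {-3, 1}; ∂J/∂q = 60(q - 4)(q - 3)(q + 2)(q + 3) = 0 at q ∈ {-3, -2, 3, 4}.
The Hessian is diagonal: diag(J_pp, J_qq). Second derivatives: J_pp(-3)=-12, J_pp(1)=12; J_qq(-3)=-2520, J_qq(-2)=1800, J_qq(3)=-1800, J_qq(4)=2520.
Local maxima occur where both diagonal entries negative: (-3, -3), (-3, 3). Count: 2.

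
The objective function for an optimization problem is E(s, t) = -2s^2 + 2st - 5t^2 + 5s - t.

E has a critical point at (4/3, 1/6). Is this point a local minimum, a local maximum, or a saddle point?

The Hessian of E is constant: H = [[-4, 2], [2, -10]].
det(H) = (-4)·(-10) − 2² = 36.
det(H) > 0 and tr(H) = -14 < 0, so H is negative definite and the point is a local maximum.

local maximum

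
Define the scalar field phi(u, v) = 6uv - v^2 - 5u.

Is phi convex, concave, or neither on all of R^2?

phi is quadratic, so its Hessian is the constant matrix H = [[0, 6], [6, -2]].
det(H) = -36, tr(H) = -2.
det(H) < 0, so H is indefinite: neither convex nor concave.

neither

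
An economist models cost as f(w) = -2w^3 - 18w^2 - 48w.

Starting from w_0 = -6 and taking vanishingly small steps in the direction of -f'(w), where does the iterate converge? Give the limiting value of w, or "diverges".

-4

f'(w) = -6(w + 2)(w + 4), so f'(-6) = -48.
Gradient descent moves in the -f' direction, i.e. w is increasing.
The nearest critical point in that direction is w = -4, where f'' = 12 > 0 (a local minimum). The iterate converges there.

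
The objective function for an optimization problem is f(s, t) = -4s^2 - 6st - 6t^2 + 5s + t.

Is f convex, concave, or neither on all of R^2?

f is quadratic, so its Hessian is the constant matrix H = [[-8, -6], [-6, -12]].
det(H) = 60, tr(H) = -20.
det(H) > 0 and tr(H) < 0, so H is negative definite everywhere: concave.

concave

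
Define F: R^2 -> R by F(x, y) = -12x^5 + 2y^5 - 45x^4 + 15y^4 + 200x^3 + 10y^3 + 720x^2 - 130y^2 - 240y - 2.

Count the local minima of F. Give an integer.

4

F separates as a function of x plus a function of y, so ∇F=0 decouples.
∂F/∂x = -60x(x - 3)(x + 2)(x + 4) = 0 at x ∈ {-4, -2, 0, 3}; ∂F/∂y = 10(y - 2)(y + 1)(y + 3)(y + 4) = 0 at y ∈ {-4, -3, -1, 2}.
The Hessian is diagonal: diag(F_xx, F_yy). Second derivatives: F_xx(-4)=3360, F_xx(-2)=-1200, F_xx(0)=1440, F_xx(3)=-6300; F_yy(-4)=-180, F_yy(-3)=100, F_yy(-1)=-180, F_yy(2)=900.
Local minima occur where both diagonal entries positive: (-4, -3), (-4, 2), (0, -3), (0, 2). Count: 4.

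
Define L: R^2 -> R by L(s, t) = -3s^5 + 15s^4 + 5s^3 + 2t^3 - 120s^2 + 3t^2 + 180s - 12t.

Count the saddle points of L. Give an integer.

L separates as a function of s plus a function of t, so ∇L=0 decouples.
∂L/∂s = -15(s - 3)(s - 2)(s - 1)(s + 2) = 0 at s ∈ {-2, 1, 2, 3}; ∂L/∂t = 6(t - 1)(t + 2) = 0 at t ∈ {-2, 1}.
The Hessian is diagonal: diag(L_ss, L_tt). Second derivatives: L_ss(-2)=900, L_ss(1)=-90, L_ss(2)=60, L_ss(3)=-150; L_tt(-2)=-18, L_tt(1)=18.
Saddle points occur where the two diagonal entries have opposite signs: (-2, -2), (1, 1), (2, -2), (3, 1). Count: 4.

4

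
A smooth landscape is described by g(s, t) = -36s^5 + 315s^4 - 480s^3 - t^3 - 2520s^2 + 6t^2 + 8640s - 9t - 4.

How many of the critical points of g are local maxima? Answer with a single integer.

2

g separates as a function of s plus a function of t, so ∇g=0 decouples.
∂g/∂s = -180(s - 4)(s - 3)(s - 2)(s + 2) = 0 at s ∈ {-2, 2, 3, 4}; ∂g/∂t = -3(t - 3)(t - 1) = 0 at t ∈ {1, 3}.
The Hessian is diagonal: diag(g_ss, g_tt). Second derivatives: g_ss(-2)=21600, g_ss(2)=-1440, g_ss(3)=900, g_ss(4)=-2160; g_tt(1)=6, g_tt(3)=-6.
Local maxima occur where both diagonal entries negative: (2, 3), (4, 3). Count: 2.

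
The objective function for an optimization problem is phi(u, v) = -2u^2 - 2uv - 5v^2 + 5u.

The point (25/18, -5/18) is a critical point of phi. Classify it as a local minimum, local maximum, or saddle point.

local maximum

The Hessian of phi is constant: H = [[-4, -2], [-2, -10]].
det(H) = (-4)·(-10) − (-2)² = 36.
det(H) > 0 and tr(H) = -14 < 0, so H is negative definite and the point is a local maximum.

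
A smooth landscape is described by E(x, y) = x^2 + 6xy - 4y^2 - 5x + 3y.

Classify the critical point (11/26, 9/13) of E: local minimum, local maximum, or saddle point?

The Hessian of E is constant: H = [[2, 6], [6, -8]].
det(H) = 2·(-8) − 6² = -52.
Since det(H) < 0, H is indefinite and the critical point is a saddle point.

saddle point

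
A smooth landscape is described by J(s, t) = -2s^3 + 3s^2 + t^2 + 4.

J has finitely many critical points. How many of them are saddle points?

1

J separates as a function of s plus a function of t, so ∇J=0 decouples.
∂J/∂s = -6s(s - 1) = 0 at s ∈ {0, 1}; ∂J/∂t = 2t = 0 at t ∈ {0}.
The Hessian is diagonal: diag(J_ss, J_tt). Second derivatives: J_ss(0)=6, J_ss(1)=-6; J_tt(0)=2.
Saddle points occur where the two diagonal entries have opposite signs: (1, 0). Count: 1.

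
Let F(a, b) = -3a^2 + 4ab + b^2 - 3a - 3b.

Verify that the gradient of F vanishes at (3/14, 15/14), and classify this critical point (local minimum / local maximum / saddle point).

∇F = (-6a + 4b - 3, 4a + 2b - 3); substituting (3/14, 15/14) gives ∇F = (0, 0), so (3/14, 15/14) is indeed a critical point.
The Hessian of F is constant: H = [[-6, 4], [4, 2]].
det(H) = (-6)·2 − 4² = -28.
Since det(H) < 0, H is indefinite and the critical point is a saddle point.

saddle point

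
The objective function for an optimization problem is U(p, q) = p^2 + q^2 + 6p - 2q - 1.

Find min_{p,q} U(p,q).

-11

U(p,q) separates as A(p) + B(q) − 1, so its minimum is min A + min B − 1.
A'(p) = 2p + 6 vanishes at p ∈ {-3}; B'(q) = 2q - 2 vanishes at q ∈ {1}.
Local minima of A (where A''>0): A(-3)=-9. Local minima of B: B(1)=-1.
So the global minimum of U is A(-3) + B(1) − 1 = -9 − 1 − 1 = -11, attained at (-3, 1).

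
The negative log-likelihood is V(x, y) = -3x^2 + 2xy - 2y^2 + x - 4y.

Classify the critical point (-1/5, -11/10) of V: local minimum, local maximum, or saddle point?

The Hessian of V is constant: H = [[-6, 2], [2, -4]].
det(H) = (-6)·(-4) − 2² = 20.
det(H) > 0 and tr(H) = -10 < 0, so H is negative definite and the point is a local maximum.

local maximum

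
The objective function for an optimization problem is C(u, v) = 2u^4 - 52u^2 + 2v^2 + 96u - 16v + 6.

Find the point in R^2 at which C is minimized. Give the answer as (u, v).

(-4, 4)

C(u,v) separates as P(u) + Q(v) + 6, so its minimum is min P + min Q + 6.
P'(u) = 8(u - 3)(u - 1)(u + 4) vanishes at u ∈ {-4, 1, 3}; Q'(v) = 4v - 16 vanishes at v ∈ {4}.
Local minima of P (where P''>0): P(-4)=-704, P(3)=-18. Local minima of Q: Q(4)=-32.
So the global minimum of C is P(-4) + Q(4) + 6 = -704 − 32 + 6 = -730, attained at (-4, 4).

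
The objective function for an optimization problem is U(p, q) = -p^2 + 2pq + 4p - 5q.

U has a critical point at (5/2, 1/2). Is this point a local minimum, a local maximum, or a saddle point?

The Hessian of U is constant: H = [[-2, 2], [2, 0]].
det(H) = (-2)·0 − 2² = -4.
Since det(H) < 0, H is indefinite and the critical point is a saddle point.

saddle point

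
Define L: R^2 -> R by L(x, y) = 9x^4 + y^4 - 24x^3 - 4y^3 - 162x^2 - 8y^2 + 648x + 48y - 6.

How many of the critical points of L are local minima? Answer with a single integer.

L separates as a function of x plus a function of y, so ∇L=0 decouples.
∂L/∂x = 36(x - 3)(x - 2)(x + 3) = 0 at x ∈ {-3, 2, 3}; ∂L/∂y = 4(y - 3)(y - 2)(y + 2) = 0 at y ∈ {-2, 2, 3}.
The Hessian is diagonal: diag(L_xx, L_yy). Second derivatives: L_xx(-3)=1080, L_xx(2)=-180, L_xx(3)=216; L_yy(-2)=80, L_yy(2)=-16, L_yy(3)=20.
Local minima occur where both diagonal entries positive: (-3, -2), (-3, 3), (3, -2), (3, 3). Count: 4.

4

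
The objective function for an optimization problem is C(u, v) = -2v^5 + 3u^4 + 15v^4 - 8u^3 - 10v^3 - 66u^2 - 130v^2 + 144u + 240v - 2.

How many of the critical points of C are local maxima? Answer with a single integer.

C separates as a function of u plus a function of v, so ∇C=0 decouples.
∂C/∂u = 12(u - 4)(u - 1)(u + 3) = 0 at u ∈ {-3, 1, 4}; ∂C/∂v = -10(v - 4)(v - 3)(v - 1)(v + 2) = 0 at v ∈ {-2, 1, 3, 4}.
The Hessian is diagonal: diag(C_uu, C_vv). Second derivatives: C_uu(-3)=336, C_uu(1)=-144, C_uu(4)=252; C_vv(-2)=900, C_vv(1)=-180, C_vv(3)=100, C_vv(4)=-180.
Local maxima occur where both diagonal entries negative: (1, 1), (1, 4). Count: 2.

2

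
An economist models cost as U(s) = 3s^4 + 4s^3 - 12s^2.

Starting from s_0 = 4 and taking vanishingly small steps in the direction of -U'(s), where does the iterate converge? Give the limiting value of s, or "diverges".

U'(s) = 12s(s - 1)(s + 2), so U'(4) = 864.
Gradient descent moves in the -U' direction, i.e. s is decreasing.
The nearest critical point in that direction is s = 1, where U'' = 36 > 0 (a local minimum). The iterate converges there.

1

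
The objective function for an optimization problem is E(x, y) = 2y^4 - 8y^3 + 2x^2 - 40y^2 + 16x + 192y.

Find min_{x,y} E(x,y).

E(x,y) separates as P(x) + Q(y), so its minimum is min P + min Q.
P'(x) = 4x + 16 vanishes at x ∈ {-4}; Q'(y) = 8(y - 4)(y - 2)(y + 3) vanishes at y ∈ {-3, 2, 4}.
Local minima of P (where P''>0): P(-4)=-32. Local minima of Q: Q(-3)=-558, Q(4)=128.
So the global minimum of E is P(-4) + Q(-3) = -32 − 558 = -590, attained at (-4, -3).

-590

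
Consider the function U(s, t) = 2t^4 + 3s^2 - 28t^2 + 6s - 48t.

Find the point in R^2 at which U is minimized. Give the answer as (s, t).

U(s,t) separates as P(s) + Q(t), so its minimum is min P + min Q.
P'(s) = 6s + 6 vanishes at s ∈ {-1}; Q'(t) = 8(t - 3)(t + 1)(t + 2) vanishes at t ∈ {-2, -1, 3}.
Local minima of P (where P''>0): P(-1)=-3. Local minima of Q: Q(-2)=16, Q(3)=-234.
So the global minimum of U is P(-1) + Q(3) = -3 − 234 = -237, attained at (-1, 3).

(-1, 3)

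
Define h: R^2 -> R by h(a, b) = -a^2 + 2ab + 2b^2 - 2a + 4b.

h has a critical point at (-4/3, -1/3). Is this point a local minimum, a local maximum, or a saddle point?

saddle point

The Hessian of h is constant: H = [[-2, 2], [2, 4]].
det(H) = (-2)·4 − 2² = -12.
Since det(H) < 0, H is indefinite and the critical point is a saddle point.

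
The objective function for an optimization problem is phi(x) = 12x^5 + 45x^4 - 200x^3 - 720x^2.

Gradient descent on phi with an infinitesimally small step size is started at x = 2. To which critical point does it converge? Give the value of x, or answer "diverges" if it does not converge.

3

phi'(x) = 60x(x - 3)(x + 2)(x + 4), so phi'(2) = -2880.
Gradient descent moves in the -phi' direction, i.e. x is increasing.
The nearest critical point in that direction is x = 3, where phi'' = 6300 > 0 (a local minimum). The iterate converges there.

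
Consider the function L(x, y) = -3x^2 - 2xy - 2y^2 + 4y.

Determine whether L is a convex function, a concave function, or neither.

concave

L is quadratic, so its Hessian is the constant matrix H = [[-6, -2], [-2, -4]].
det(H) = 20, tr(H) = -10.
det(H) > 0 and tr(H) < 0, so H is negative definite everywhere: concave.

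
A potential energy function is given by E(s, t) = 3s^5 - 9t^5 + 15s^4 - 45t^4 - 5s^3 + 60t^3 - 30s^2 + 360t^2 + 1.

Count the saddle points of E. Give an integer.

E separates as a function of s plus a function of t, so ∇E=0 decouples.
∂E/∂s = 15s(s - 1)(s + 1)(s + 4) = 0 at s ∈ {-4, -1, 0, 1}; ∂E/∂t = -45t(t - 2)(t + 2)(t + 4) = 0 at t ∈ {-4, -2, 0, 2}.
The Hessian is diagonal: diag(E_ss, E_tt). Second derivatives: E_ss(-4)=-900, E_ss(-1)=90, E_ss(0)=-60, E_ss(1)=150; E_tt(-4)=2160, E_tt(-2)=-720, E_tt(0)=720, E_tt(2)=-2160.
Saddle points occur where the two diagonal entries have opposite signs: (-4, -4), (-4, 0), (-1, -2), (-1, 2), (0, -4), (0, 0), (1, -2), (1, 2). Count: 8.

8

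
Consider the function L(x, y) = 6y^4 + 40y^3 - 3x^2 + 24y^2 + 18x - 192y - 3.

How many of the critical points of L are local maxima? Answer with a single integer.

1

L separates as a function of x plus a function of y, so ∇L=0 decouples.
∂L/∂x = -6(x - 3) = 0 at x ∈ {3}; ∂L/∂y = 24(y - 1)(y + 2)(y + 4) = 0 at y ∈ {-4, -2, 1}.
The Hessian is diagonal: diag(L_xx, L_yy). Second derivatives: L_xx(3)=-6; L_yy(-4)=240, L_yy(-2)=-144, L_yy(1)=360.
Local maxima occur where both diagonal entries negative: (3, -2). Count: 1.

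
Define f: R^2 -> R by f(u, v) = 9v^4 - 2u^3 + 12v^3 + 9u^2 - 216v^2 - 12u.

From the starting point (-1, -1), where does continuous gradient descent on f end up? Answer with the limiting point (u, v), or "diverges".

f is separable, so gradient descent decouples: u follows -∂f/∂u, v follows -∂f/∂v.
∂f/∂u = -6(u - 2)(u - 1); at u=-1 this is -36, so u increases.
∂f/∂v = 36v(v - 3)(v + 4); at v=-1 this is 432, so v decreases.
u converges to its nearest critical value 1 (a local min of the u-part); v converges to -4. The iterate converges to (1, -4).

(1, -4)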